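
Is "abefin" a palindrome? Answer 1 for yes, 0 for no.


Input: abefin
Reversed: nifeba
  Compare pos 0 ('a') with pos 5 ('n'): MISMATCH
  Compare pos 1 ('b') with pos 4 ('i'): MISMATCH
  Compare pos 2 ('e') with pos 3 ('f'): MISMATCH
Result: not a palindrome

0


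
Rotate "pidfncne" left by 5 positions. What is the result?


Input: "pidfncne", rotate left by 5
First 5 characters: "pidfn"
Remaining characters: "cne"
Concatenate remaining + first: "cne" + "pidfn" = "cnepidfn"

cnepidfn


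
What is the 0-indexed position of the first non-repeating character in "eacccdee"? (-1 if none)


Input: eacccdee
Character frequencies:
  'a': 1
  'c': 3
  'd': 1
  'e': 3
Scanning left to right for freq == 1:
  Position 0 ('e'): freq=3, skip
  Position 1 ('a'): unique! => answer = 1

1


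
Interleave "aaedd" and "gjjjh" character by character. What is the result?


Interleaving "aaedd" and "gjjjh":
  Position 0: 'a' from first, 'g' from second => "ag"
  Position 1: 'a' from first, 'j' from second => "aj"
  Position 2: 'e' from first, 'j' from second => "ej"
  Position 3: 'd' from first, 'j' from second => "dj"
  Position 4: 'd' from first, 'h' from second => "dh"
Result: agajejdjdh

agajejdjdh


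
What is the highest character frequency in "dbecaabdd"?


Input: dbecaabdd
Character counts:
  'a': 2
  'b': 2
  'c': 1
  'd': 3
  'e': 1
Maximum frequency: 3

3


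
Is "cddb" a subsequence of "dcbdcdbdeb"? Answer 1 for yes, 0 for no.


Check if "cddb" is a subsequence of "dcbdcdbdeb"
Greedy scan:
  Position 0 ('d'): no match needed
  Position 1 ('c'): matches sub[0] = 'c'
  Position 2 ('b'): no match needed
  Position 3 ('d'): matches sub[1] = 'd'
  Position 4 ('c'): no match needed
  Position 5 ('d'): matches sub[2] = 'd'
  Position 6 ('b'): matches sub[3] = 'b'
  Position 7 ('d'): no match needed
  Position 8 ('e'): no match needed
  Position 9 ('b'): no match needed
All 4 characters matched => is a subsequence

1


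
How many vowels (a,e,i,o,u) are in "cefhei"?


Input: cefhei
Checking each character:
  'c' at position 0: consonant
  'e' at position 1: vowel (running total: 1)
  'f' at position 2: consonant
  'h' at position 3: consonant
  'e' at position 4: vowel (running total: 2)
  'i' at position 5: vowel (running total: 3)
Total vowels: 3

3


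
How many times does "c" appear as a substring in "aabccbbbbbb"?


Searching for "c" in "aabccbbbbbb"
Scanning each position:
  Position 0: "a" => no
  Position 1: "a" => no
  Position 2: "b" => no
  Position 3: "c" => MATCH
  Position 4: "c" => MATCH
  Position 5: "b" => no
  Position 6: "b" => no
  Position 7: "b" => no
  Position 8: "b" => no
  Position 9: "b" => no
  Position 10: "b" => no
Total occurrences: 2

2


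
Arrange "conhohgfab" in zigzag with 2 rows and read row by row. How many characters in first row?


Zigzag "conhohgfab" into 2 rows:
Placing characters:
  'c' => row 0
  'o' => row 1
  'n' => row 0
  'h' => row 1
  'o' => row 0
  'h' => row 1
  'g' => row 0
  'f' => row 1
  'a' => row 0
  'b' => row 1
Rows:
  Row 0: "cnoga"
  Row 1: "ohhfb"
First row length: 5

5


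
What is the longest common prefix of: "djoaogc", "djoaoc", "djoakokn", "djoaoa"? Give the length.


Words: djoaogc, djoaoc, djoakokn, djoaoa
  Position 0: all 'd' => match
  Position 1: all 'j' => match
  Position 2: all 'o' => match
  Position 3: all 'a' => match
  Position 4: ('o', 'o', 'k', 'o') => mismatch, stop
LCP = "djoa" (length 4)

4


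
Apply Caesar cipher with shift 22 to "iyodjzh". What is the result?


Caesar cipher: shift "iyodjzh" by 22
  'i' (pos 8) + 22 = pos 4 = 'e'
  'y' (pos 24) + 22 = pos 20 = 'u'
  'o' (pos 14) + 22 = pos 10 = 'k'
  'd' (pos 3) + 22 = pos 25 = 'z'
  'j' (pos 9) + 22 = pos 5 = 'f'
  'z' (pos 25) + 22 = pos 21 = 'v'
  'h' (pos 7) + 22 = pos 3 = 'd'
Result: eukzfvd

eukzfvd


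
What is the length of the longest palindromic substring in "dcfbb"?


Input: "dcfbb"
Checking substrings for palindromes:
  [3:5] "bb" (len 2) => palindrome
Longest palindromic substring: "bb" with length 2

2


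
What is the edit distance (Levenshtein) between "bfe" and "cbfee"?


Computing edit distance: "bfe" -> "cbfee"
DP table:
           c    b    f    e    e
      0    1    2    3    4    5
  b   1    1    1    2    3    4
  f   2    2    2    1    2    3
  e   3    3    3    2    1    2
Edit distance = dp[3][5] = 2

2


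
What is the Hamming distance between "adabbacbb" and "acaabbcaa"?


Comparing "adabbacbb" and "acaabbcaa" position by position:
  Position 0: 'a' vs 'a' => same
  Position 1: 'd' vs 'c' => differ
  Position 2: 'a' vs 'a' => same
  Position 3: 'b' vs 'a' => differ
  Position 4: 'b' vs 'b' => same
  Position 5: 'a' vs 'b' => differ
  Position 6: 'c' vs 'c' => same
  Position 7: 'b' vs 'a' => differ
  Position 8: 'b' vs 'a' => differ
Total differences (Hamming distance): 5

5


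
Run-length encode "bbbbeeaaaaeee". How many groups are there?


Input: bbbbeeaaaaeee
Scanning for consecutive runs:
  Group 1: 'b' x 4 (positions 0-3)
  Group 2: 'e' x 2 (positions 4-5)
  Group 3: 'a' x 4 (positions 6-9)
  Group 4: 'e' x 3 (positions 10-12)
Total groups: 4

4


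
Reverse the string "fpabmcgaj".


Input: fpabmcgaj
Reading characters right to left:
  Position 8: 'j'
  Position 7: 'a'
  Position 6: 'g'
  Position 5: 'c'
  Position 4: 'm'
  Position 3: 'b'
  Position 2: 'a'
  Position 1: 'p'
  Position 0: 'f'
Reversed: jagcmbapf

jagcmbapf


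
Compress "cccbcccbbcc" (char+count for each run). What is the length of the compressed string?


Input: cccbcccbbcc
Runs:
  'c' x 3 => "c3"
  'b' x 1 => "b1"
  'c' x 3 => "c3"
  'b' x 2 => "b2"
  'c' x 2 => "c2"
Compressed: "c3b1c3b2c2"
Compressed length: 10

10


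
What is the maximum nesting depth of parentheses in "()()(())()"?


Input: "()()(())()"
Tracking depth:
  Position 0 '(': depth becomes 1
  Position 1 ')': depth becomes 0
  Position 2 '(': depth becomes 1
  Position 3 ')': depth becomes 0
  Position 4 '(': depth becomes 1
  Position 5 '(': depth becomes 2
  Position 6 ')': depth becomes 1
  Position 7 ')': depth becomes 0
  Position 8 '(': depth becomes 1
  Position 9 ')': depth becomes 0
Maximum depth reached: 2

2


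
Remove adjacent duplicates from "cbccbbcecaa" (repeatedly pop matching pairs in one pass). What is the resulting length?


Input: cbccbbcecaa
Stack-based adjacent duplicate removal:
  Read 'c': push. Stack: c
  Read 'b': push. Stack: cb
  Read 'c': push. Stack: cbc
  Read 'c': matches stack top 'c' => pop. Stack: cb
  Read 'b': matches stack top 'b' => pop. Stack: c
  Read 'b': push. Stack: cb
  Read 'c': push. Stack: cbc
  Read 'e': push. Stack: cbce
  Read 'c': push. Stack: cbcec
  Read 'a': push. Stack: cbceca
  Read 'a': matches stack top 'a' => pop. Stack: cbcec
Final stack: "cbcec" (length 5)

5


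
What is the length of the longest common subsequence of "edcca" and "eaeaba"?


LCS of "edcca" and "eaeaba"
DP table:
           e    a    e    a    b    a
      0    0    0    0    0    0    0
  e   0    1    1    1    1    1    1
  d   0    1    1    1    1    1    1
  c   0    1    1    1    1    1    1
  c   0    1    1    1    1    1    1
  a   0    1    2    2    2    2    2
LCS length = dp[5][6] = 2

2


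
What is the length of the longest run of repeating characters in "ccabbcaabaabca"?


Input: "ccabbcaabaabca"
Scanning for longest run:
  Position 1 ('c'): continues run of 'c', length=2
  Position 2 ('a'): new char, reset run to 1
  Position 3 ('b'): new char, reset run to 1
  Position 4 ('b'): continues run of 'b', length=2
  Position 5 ('c'): new char, reset run to 1
  Position 6 ('a'): new char, reset run to 1
  Position 7 ('a'): continues run of 'a', length=2
  Position 8 ('b'): new char, reset run to 1
  Position 9 ('a'): new char, reset run to 1
  Position 10 ('a'): continues run of 'a', length=2
  Position 11 ('b'): new char, reset run to 1
  Position 12 ('c'): new char, reset run to 1
  Position 13 ('a'): new char, reset run to 1
Longest run: 'c' with length 2

2


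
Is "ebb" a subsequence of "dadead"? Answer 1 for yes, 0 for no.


Check if "ebb" is a subsequence of "dadead"
Greedy scan:
  Position 0 ('d'): no match needed
  Position 1 ('a'): no match needed
  Position 2 ('d'): no match needed
  Position 3 ('e'): matches sub[0] = 'e'
  Position 4 ('a'): no match needed
  Position 5 ('d'): no match needed
Only matched 1/3 characters => not a subsequence

0


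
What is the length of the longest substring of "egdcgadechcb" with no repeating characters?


Input: "egdcgadechcb"
Sliding window (track last position of each char):
  Position 0 ('e'): window [0,0] length 1 -- new best
  Position 1 ('g'): window [0,1] length 2 -- new best
  Position 2 ('d'): window [0,2] length 3 -- new best
  Position 3 ('c'): window [0,3] length 4 -- new best
  Position 4 ('g'): repeat (last at 1), move window start to 2
  Position 4 ('g'): window [2,4] length 3
  Position 5 ('a'): window [2,5] length 4
  Position 6 ('d'): repeat (last at 2), move window start to 3
  Position 6 ('d'): window [3,6] length 4
  Position 7 ('e'): window [3,7] length 5 -- new best
  Position 8 ('c'): repeat (last at 3), move window start to 4
  Position 8 ('c'): window [4,8] length 5
  Position 9 ('h'): window [4,9] length 6 -- new best
  Position 10 ('c'): repeat (last at 8), move window start to 9
  Position 10 ('c'): window [9,10] length 2
  Position 11 ('b'): window [9,11] length 3
Longest substring with no repeats: "gadech" with length 6

6


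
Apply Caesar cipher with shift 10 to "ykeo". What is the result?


Caesar cipher: shift "ykeo" by 10
  'y' (pos 24) + 10 = pos 8 = 'i'
  'k' (pos 10) + 10 = pos 20 = 'u'
  'e' (pos 4) + 10 = pos 14 = 'o'
  'o' (pos 14) + 10 = pos 24 = 'y'
Result: iuoy

iuoy


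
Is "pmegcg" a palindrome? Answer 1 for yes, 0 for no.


Input: pmegcg
Reversed: gcgemp
  Compare pos 0 ('p') with pos 5 ('g'): MISMATCH
  Compare pos 1 ('m') with pos 4 ('c'): MISMATCH
  Compare pos 2 ('e') with pos 3 ('g'): MISMATCH
Result: not a palindrome

0


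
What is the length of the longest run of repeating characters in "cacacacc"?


Input: "cacacacc"
Scanning for longest run:
  Position 1 ('a'): new char, reset run to 1
  Position 2 ('c'): new char, reset run to 1
  Position 3 ('a'): new char, reset run to 1
  Position 4 ('c'): new char, reset run to 1
  Position 5 ('a'): new char, reset run to 1
  Position 6 ('c'): new char, reset run to 1
  Position 7 ('c'): continues run of 'c', length=2
Longest run: 'c' with length 2

2


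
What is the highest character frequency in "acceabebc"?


Input: acceabebc
Character counts:
  'a': 2
  'b': 2
  'c': 3
  'e': 2
Maximum frequency: 3

3


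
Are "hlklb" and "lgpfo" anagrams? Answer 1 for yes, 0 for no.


Strings: "hlklb", "lgpfo"
Sorted first:  bhkll
Sorted second: fglop
Differ at position 0: 'b' vs 'f' => not anagrams

0


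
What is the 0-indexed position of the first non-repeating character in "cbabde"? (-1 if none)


Input: cbabde
Character frequencies:
  'a': 1
  'b': 2
  'c': 1
  'd': 1
  'e': 1
Scanning left to right for freq == 1:
  Position 0 ('c'): unique! => answer = 0

0


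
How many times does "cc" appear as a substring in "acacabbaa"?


Searching for "cc" in "acacabbaa"
Scanning each position:
  Position 0: "ac" => no
  Position 1: "ca" => no
  Position 2: "ac" => no
  Position 3: "ca" => no
  Position 4: "ab" => no
  Position 5: "bb" => no
  Position 6: "ba" => no
  Position 7: "aa" => no
Total occurrences: 0

0


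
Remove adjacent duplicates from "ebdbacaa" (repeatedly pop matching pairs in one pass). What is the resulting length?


Input: ebdbacaa
Stack-based adjacent duplicate removal:
  Read 'e': push. Stack: e
  Read 'b': push. Stack: eb
  Read 'd': push. Stack: ebd
  Read 'b': push. Stack: ebdb
  Read 'a': push. Stack: ebdba
  Read 'c': push. Stack: ebdbac
  Read 'a': push. Stack: ebdbaca
  Read 'a': matches stack top 'a' => pop. Stack: ebdbac
Final stack: "ebdbac" (length 6)

6


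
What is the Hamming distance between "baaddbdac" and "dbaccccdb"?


Comparing "baaddbdac" and "dbaccccdb" position by position:
  Position 0: 'b' vs 'd' => differ
  Position 1: 'a' vs 'b' => differ
  Position 2: 'a' vs 'a' => same
  Position 3: 'd' vs 'c' => differ
  Position 4: 'd' vs 'c' => differ
  Position 5: 'b' vs 'c' => differ
  Position 6: 'd' vs 'c' => differ
  Position 7: 'a' vs 'd' => differ
  Position 8: 'c' vs 'b' => differ
Total differences (Hamming distance): 8

8


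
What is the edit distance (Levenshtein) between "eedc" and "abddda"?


Computing edit distance: "eedc" -> "abddda"
DP table:
           a    b    d    d    d    a
      0    1    2    3    4    5    6
  e   1    1    2    3    4    5    6
  e   2    2    2    3    4    5    6
  d   3    3    3    2    3    4    5
  c   4    4    4    3    3    4    5
Edit distance = dp[4][6] = 5

5


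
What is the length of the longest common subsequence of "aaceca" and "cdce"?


LCS of "aaceca" and "cdce"
DP table:
           c    d    c    e
      0    0    0    0    0
  a   0    0    0    0    0
  a   0    0    0    0    0
  c   0    1    1    1    1
  e   0    1    1    1    2
  c   0    1    1    2    2
  a   0    1    1    2    2
LCS length = dp[6][4] = 2

2


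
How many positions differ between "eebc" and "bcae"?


Comparing "eebc" and "bcae" position by position:
  Position 0: 'e' vs 'b' => DIFFER
  Position 1: 'e' vs 'c' => DIFFER
  Position 2: 'b' vs 'a' => DIFFER
  Position 3: 'c' vs 'e' => DIFFER
Positions that differ: 4

4


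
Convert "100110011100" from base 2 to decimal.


Input: "100110011100" in base 2
Positional expansion:
  Digit '1' (value 1) x 2^11 = 2048
  Digit '0' (value 0) x 2^10 = 0
  Digit '0' (value 0) x 2^9 = 0
  Digit '1' (value 1) x 2^8 = 256
  Digit '1' (value 1) x 2^7 = 128
  Digit '0' (value 0) x 2^6 = 0
  Digit '0' (value 0) x 2^5 = 0
  Digit '1' (value 1) x 2^4 = 16
  Digit '1' (value 1) x 2^3 = 8
  Digit '1' (value 1) x 2^2 = 4
  Digit '0' (value 0) x 2^1 = 0
  Digit '0' (value 0) x 2^0 = 0
Sum = 2460

2460


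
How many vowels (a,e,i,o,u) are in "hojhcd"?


Input: hojhcd
Checking each character:
  'h' at position 0: consonant
  'o' at position 1: vowel (running total: 1)
  'j' at position 2: consonant
  'h' at position 3: consonant
  'c' at position 4: consonant
  'd' at position 5: consonant
Total vowels: 1

1


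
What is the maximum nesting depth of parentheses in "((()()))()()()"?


Input: "((()()))()()()"
Tracking depth:
  Position 0 '(': depth becomes 1
  Position 1 '(': depth becomes 2
  Position 2 '(': depth becomes 3
  Position 3 ')': depth becomes 2
  Position 4 '(': depth becomes 3
  Position 5 ')': depth becomes 2
  Position 6 ')': depth becomes 1
  Position 7 ')': depth becomes 0
  Position 8 '(': depth becomes 1
  Position 9 ')': depth becomes 0
  Position 10 '(': depth becomes 1
  Position 11 ')': depth becomes 0
  Position 12 '(': depth becomes 1
  Position 13 ')': depth becomes 0
Maximum depth reached: 3

3


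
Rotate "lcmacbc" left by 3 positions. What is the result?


Input: "lcmacbc", rotate left by 3
First 3 characters: "lcm"
Remaining characters: "acbc"
Concatenate remaining + first: "acbc" + "lcm" = "acbclcm"

acbclcm


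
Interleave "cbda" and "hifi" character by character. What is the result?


Interleaving "cbda" and "hifi":
  Position 0: 'c' from first, 'h' from second => "ch"
  Position 1: 'b' from first, 'i' from second => "bi"
  Position 2: 'd' from first, 'f' from second => "df"
  Position 3: 'a' from first, 'i' from second => "ai"
Result: chbidfai

chbidfai


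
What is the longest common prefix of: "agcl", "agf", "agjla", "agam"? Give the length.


Words: agcl, agf, agjla, agam
  Position 0: all 'a' => match
  Position 1: all 'g' => match
  Position 2: ('c', 'f', 'j', 'a') => mismatch, stop
LCP = "ag" (length 2)

2


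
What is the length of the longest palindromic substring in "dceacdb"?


Input: "dceacdb"
Checking substrings for palindromes:
  No multi-char palindromic substrings found
Longest palindromic substring: "d" with length 1

1


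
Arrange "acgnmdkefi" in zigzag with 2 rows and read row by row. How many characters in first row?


Zigzag "acgnmdkefi" into 2 rows:
Placing characters:
  'a' => row 0
  'c' => row 1
  'g' => row 0
  'n' => row 1
  'm' => row 0
  'd' => row 1
  'k' => row 0
  'e' => row 1
  'f' => row 0
  'i' => row 1
Rows:
  Row 0: "agmkf"
  Row 1: "cndei"
First row length: 5

5


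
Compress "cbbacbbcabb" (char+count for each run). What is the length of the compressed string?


Input: cbbacbbcabb
Runs:
  'c' x 1 => "c1"
  'b' x 2 => "b2"
  'a' x 1 => "a1"
  'c' x 1 => "c1"
  'b' x 2 => "b2"
  'c' x 1 => "c1"
  'a' x 1 => "a1"
  'b' x 2 => "b2"
Compressed: "c1b2a1c1b2c1a1b2"
Compressed length: 16

16


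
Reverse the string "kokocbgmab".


Input: kokocbgmab
Reading characters right to left:
  Position 9: 'b'
  Position 8: 'a'
  Position 7: 'm'
  Position 6: 'g'
  Position 5: 'b'
  Position 4: 'c'
  Position 3: 'o'
  Position 2: 'k'
  Position 1: 'o'
  Position 0: 'k'
Reversed: bamgbcokok

bamgbcokok


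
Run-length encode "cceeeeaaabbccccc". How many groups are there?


Input: cceeeeaaabbccccc
Scanning for consecutive runs:
  Group 1: 'c' x 2 (positions 0-1)
  Group 2: 'e' x 4 (positions 2-5)
  Group 3: 'a' x 3 (positions 6-8)
  Group 4: 'b' x 2 (positions 9-10)
  Group 5: 'c' x 5 (positions 11-15)
Total groups: 5

5


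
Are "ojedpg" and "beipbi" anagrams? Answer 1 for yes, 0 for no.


Strings: "ojedpg", "beipbi"
Sorted first:  degjop
Sorted second: bbeiip
Differ at position 0: 'd' vs 'b' => not anagrams

0


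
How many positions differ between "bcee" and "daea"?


Comparing "bcee" and "daea" position by position:
  Position 0: 'b' vs 'd' => DIFFER
  Position 1: 'c' vs 'a' => DIFFER
  Position 2: 'e' vs 'e' => same
  Position 3: 'e' vs 'a' => DIFFER
Positions that differ: 3

3


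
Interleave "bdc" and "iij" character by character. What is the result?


Interleaving "bdc" and "iij":
  Position 0: 'b' from first, 'i' from second => "bi"
  Position 1: 'd' from first, 'i' from second => "di"
  Position 2: 'c' from first, 'j' from second => "cj"
Result: bidicj

bidicj


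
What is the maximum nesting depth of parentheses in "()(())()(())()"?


Input: "()(())()(())()"
Tracking depth:
  Position 0 '(': depth becomes 1
  Position 1 ')': depth becomes 0
  Position 2 '(': depth becomes 1
  Position 3 '(': depth becomes 2
  Position 4 ')': depth becomes 1
  Position 5 ')': depth becomes 0
  Position 6 '(': depth becomes 1
  Position 7 ')': depth becomes 0
  Position 8 '(': depth becomes 1
  Position 9 '(': depth becomes 2
  Position 10 ')': depth becomes 1
  Position 11 ')': depth becomes 0
  Position 12 '(': depth becomes 1
  Position 13 ')': depth becomes 0
Maximum depth reached: 2

2


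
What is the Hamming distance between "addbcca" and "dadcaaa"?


Comparing "addbcca" and "dadcaaa" position by position:
  Position 0: 'a' vs 'd' => differ
  Position 1: 'd' vs 'a' => differ
  Position 2: 'd' vs 'd' => same
  Position 3: 'b' vs 'c' => differ
  Position 4: 'c' vs 'a' => differ
  Position 5: 'c' vs 'a' => differ
  Position 6: 'a' vs 'a' => same
Total differences (Hamming distance): 5

5


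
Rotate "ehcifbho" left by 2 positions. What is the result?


Input: "ehcifbho", rotate left by 2
First 2 characters: "eh"
Remaining characters: "cifbho"
Concatenate remaining + first: "cifbho" + "eh" = "cifbhoeh"

cifbhoeh


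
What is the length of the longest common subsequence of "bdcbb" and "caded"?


LCS of "bdcbb" and "caded"
DP table:
           c    a    d    e    d
      0    0    0    0    0    0
  b   0    0    0    0    0    0
  d   0    0    0    1    1    1
  c   0    1    1    1    1    1
  b   0    1    1    1    1    1
  b   0    1    1    1    1    1
LCS length = dp[5][5] = 1

1


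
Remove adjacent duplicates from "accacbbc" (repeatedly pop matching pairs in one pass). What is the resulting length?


Input: accacbbc
Stack-based adjacent duplicate removal:
  Read 'a': push. Stack: a
  Read 'c': push. Stack: ac
  Read 'c': matches stack top 'c' => pop. Stack: a
  Read 'a': matches stack top 'a' => pop. Stack: (empty)
  Read 'c': push. Stack: c
  Read 'b': push. Stack: cb
  Read 'b': matches stack top 'b' => pop. Stack: c
  Read 'c': matches stack top 'c' => pop. Stack: (empty)
Final stack: "" (length 0)

0


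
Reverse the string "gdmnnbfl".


Input: gdmnnbfl
Reading characters right to left:
  Position 7: 'l'
  Position 6: 'f'
  Position 5: 'b'
  Position 4: 'n'
  Position 3: 'n'
  Position 2: 'm'
  Position 1: 'd'
  Position 0: 'g'
Reversed: lfbnnmdg

lfbnnmdg


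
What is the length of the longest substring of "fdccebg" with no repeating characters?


Input: "fdccebg"
Sliding window (track last position of each char):
  Position 0 ('f'): window [0,0] length 1 -- new best
  Position 1 ('d'): window [0,1] length 2 -- new best
  Position 2 ('c'): window [0,2] length 3 -- new best
  Position 3 ('c'): repeat (last at 2), move window start to 3
  Position 3 ('c'): window [3,3] length 1
  Position 4 ('e'): window [3,4] length 2
  Position 5 ('b'): window [3,5] length 3
  Position 6 ('g'): window [3,6] length 4 -- new best
Longest substring with no repeats: "cebg" with length 4

4


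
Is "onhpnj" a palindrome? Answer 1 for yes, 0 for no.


Input: onhpnj
Reversed: jnphno
  Compare pos 0 ('o') with pos 5 ('j'): MISMATCH
  Compare pos 1 ('n') with pos 4 ('n'): match
  Compare pos 2 ('h') with pos 3 ('p'): MISMATCH
Result: not a palindrome

0


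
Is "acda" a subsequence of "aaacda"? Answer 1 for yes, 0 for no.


Check if "acda" is a subsequence of "aaacda"
Greedy scan:
  Position 0 ('a'): matches sub[0] = 'a'
  Position 1 ('a'): no match needed
  Position 2 ('a'): no match needed
  Position 3 ('c'): matches sub[1] = 'c'
  Position 4 ('d'): matches sub[2] = 'd'
  Position 5 ('a'): matches sub[3] = 'a'
All 4 characters matched => is a subsequence

1


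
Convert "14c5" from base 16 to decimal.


Input: "14c5" in base 16
Positional expansion:
  Digit '1' (value 1) x 16^3 = 4096
  Digit '4' (value 4) x 16^2 = 1024
  Digit 'c' (value 12) x 16^1 = 192
  Digit '5' (value 5) x 16^0 = 5
Sum = 5317

5317


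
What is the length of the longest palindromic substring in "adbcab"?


Input: "adbcab"
Checking substrings for palindromes:
  No multi-char palindromic substrings found
Longest palindromic substring: "a" with length 1

1


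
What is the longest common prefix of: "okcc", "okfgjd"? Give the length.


Words: okcc, okfgjd
  Position 0: all 'o' => match
  Position 1: all 'k' => match
  Position 2: ('c', 'f') => mismatch, stop
LCP = "ok" (length 2)

2


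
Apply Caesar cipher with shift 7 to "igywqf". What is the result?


Caesar cipher: shift "igywqf" by 7
  'i' (pos 8) + 7 = pos 15 = 'p'
  'g' (pos 6) + 7 = pos 13 = 'n'
  'y' (pos 24) + 7 = pos 5 = 'f'
  'w' (pos 22) + 7 = pos 3 = 'd'
  'q' (pos 16) + 7 = pos 23 = 'x'
  'f' (pos 5) + 7 = pos 12 = 'm'
Result: pnfdxm

pnfdxm


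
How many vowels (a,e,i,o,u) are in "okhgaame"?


Input: okhgaame
Checking each character:
  'o' at position 0: vowel (running total: 1)
  'k' at position 1: consonant
  'h' at position 2: consonant
  'g' at position 3: consonant
  'a' at position 4: vowel (running total: 2)
  'a' at position 5: vowel (running total: 3)
  'm' at position 6: consonant
  'e' at position 7: vowel (running total: 4)
Total vowels: 4

4


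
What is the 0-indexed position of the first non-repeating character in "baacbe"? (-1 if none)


Input: baacbe
Character frequencies:
  'a': 2
  'b': 2
  'c': 1
  'e': 1
Scanning left to right for freq == 1:
  Position 0 ('b'): freq=2, skip
  Position 1 ('a'): freq=2, skip
  Position 2 ('a'): freq=2, skip
  Position 3 ('c'): unique! => answer = 3

3


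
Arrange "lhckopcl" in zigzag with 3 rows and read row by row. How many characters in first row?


Zigzag "lhckopcl" into 3 rows:
Placing characters:
  'l' => row 0
  'h' => row 1
  'c' => row 2
  'k' => row 1
  'o' => row 0
  'p' => row 1
  'c' => row 2
  'l' => row 1
Rows:
  Row 0: "lo"
  Row 1: "hkpl"
  Row 2: "cc"
First row length: 2

2


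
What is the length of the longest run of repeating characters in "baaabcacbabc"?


Input: "baaabcacbabc"
Scanning for longest run:
  Position 1 ('a'): new char, reset run to 1
  Position 2 ('a'): continues run of 'a', length=2
  Position 3 ('a'): continues run of 'a', length=3
  Position 4 ('b'): new char, reset run to 1
  Position 5 ('c'): new char, reset run to 1
  Position 6 ('a'): new char, reset run to 1
  Position 7 ('c'): new char, reset run to 1
  Position 8 ('b'): new char, reset run to 1
  Position 9 ('a'): new char, reset run to 1
  Position 10 ('b'): new char, reset run to 1
  Position 11 ('c'): new char, reset run to 1
Longest run: 'a' with length 3

3


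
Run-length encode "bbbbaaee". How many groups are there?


Input: bbbbaaee
Scanning for consecutive runs:
  Group 1: 'b' x 4 (positions 0-3)
  Group 2: 'a' x 2 (positions 4-5)
  Group 3: 'e' x 2 (positions 6-7)
Total groups: 3

3


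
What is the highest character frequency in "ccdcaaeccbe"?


Input: ccdcaaeccbe
Character counts:
  'a': 2
  'b': 1
  'c': 5
  'd': 1
  'e': 2
Maximum frequency: 5

5


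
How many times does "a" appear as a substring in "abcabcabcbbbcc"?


Searching for "a" in "abcabcabcbbbcc"
Scanning each position:
  Position 0: "a" => MATCH
  Position 1: "b" => no
  Position 2: "c" => no
  Position 3: "a" => MATCH
  Position 4: "b" => no
  Position 5: "c" => no
  Position 6: "a" => MATCH
  Position 7: "b" => no
  Position 8: "c" => no
  Position 9: "b" => no
  Position 10: "b" => no
  Position 11: "b" => no
  Position 12: "c" => no
  Position 13: "c" => no
Total occurrences: 3

3


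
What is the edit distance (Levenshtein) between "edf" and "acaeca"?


Computing edit distance: "edf" -> "acaeca"
DP table:
           a    c    a    e    c    a
      0    1    2    3    4    5    6
  e   1    1    2    3    3    4    5
  d   2    2    2    3    4    4    5
  f   3    3    3    3    4    5    5
Edit distance = dp[3][6] = 5

5


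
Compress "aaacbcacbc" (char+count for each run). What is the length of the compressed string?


Input: aaacbcacbc
Runs:
  'a' x 3 => "a3"
  'c' x 1 => "c1"
  'b' x 1 => "b1"
  'c' x 1 => "c1"
  'a' x 1 => "a1"
  'c' x 1 => "c1"
  'b' x 1 => "b1"
  'c' x 1 => "c1"
Compressed: "a3c1b1c1a1c1b1c1"
Compressed length: 16

16


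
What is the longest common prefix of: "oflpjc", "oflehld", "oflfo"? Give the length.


Words: oflpjc, oflehld, oflfo
  Position 0: all 'o' => match
  Position 1: all 'f' => match
  Position 2: all 'l' => match
  Position 3: ('p', 'e', 'f') => mismatch, stop
LCP = "ofl" (length 3)

3


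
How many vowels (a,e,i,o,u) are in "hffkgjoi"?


Input: hffkgjoi
Checking each character:
  'h' at position 0: consonant
  'f' at position 1: consonant
  'f' at position 2: consonant
  'k' at position 3: consonant
  'g' at position 4: consonant
  'j' at position 5: consonant
  'o' at position 6: vowel (running total: 1)
  'i' at position 7: vowel (running total: 2)
Total vowels: 2

2


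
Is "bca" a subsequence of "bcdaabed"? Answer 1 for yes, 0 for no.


Check if "bca" is a subsequence of "bcdaabed"
Greedy scan:
  Position 0 ('b'): matches sub[0] = 'b'
  Position 1 ('c'): matches sub[1] = 'c'
  Position 2 ('d'): no match needed
  Position 3 ('a'): matches sub[2] = 'a'
  Position 4 ('a'): no match needed
  Position 5 ('b'): no match needed
  Position 6 ('e'): no match needed
  Position 7 ('d'): no match needed
All 3 characters matched => is a subsequence

1


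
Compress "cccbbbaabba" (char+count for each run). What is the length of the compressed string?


Input: cccbbbaabba
Runs:
  'c' x 3 => "c3"
  'b' x 3 => "b3"
  'a' x 2 => "a2"
  'b' x 2 => "b2"
  'a' x 1 => "a1"
Compressed: "c3b3a2b2a1"
Compressed length: 10

10


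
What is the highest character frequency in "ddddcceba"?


Input: ddddcceba
Character counts:
  'a': 1
  'b': 1
  'c': 2
  'd': 4
  'e': 1
Maximum frequency: 4

4


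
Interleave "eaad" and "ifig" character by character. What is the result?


Interleaving "eaad" and "ifig":
  Position 0: 'e' from first, 'i' from second => "ei"
  Position 1: 'a' from first, 'f' from second => "af"
  Position 2: 'a' from first, 'i' from second => "ai"
  Position 3: 'd' from first, 'g' from second => "dg"
Result: eiafaidg

eiafaidg


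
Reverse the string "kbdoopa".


Input: kbdoopa
Reading characters right to left:
  Position 6: 'a'
  Position 5: 'p'
  Position 4: 'o'
  Position 3: 'o'
  Position 2: 'd'
  Position 1: 'b'
  Position 0: 'k'
Reversed: apoodbk

apoodbk


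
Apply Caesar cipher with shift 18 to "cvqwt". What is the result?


Caesar cipher: shift "cvqwt" by 18
  'c' (pos 2) + 18 = pos 20 = 'u'
  'v' (pos 21) + 18 = pos 13 = 'n'
  'q' (pos 16) + 18 = pos 8 = 'i'
  'w' (pos 22) + 18 = pos 14 = 'o'
  't' (pos 19) + 18 = pos 11 = 'l'
Result: uniol

uniol


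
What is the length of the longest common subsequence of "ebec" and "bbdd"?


LCS of "ebec" and "bbdd"
DP table:
           b    b    d    d
      0    0    0    0    0
  e   0    0    0    0    0
  b   0    1    1    1    1
  e   0    1    1    1    1
  c   0    1    1    1    1
LCS length = dp[4][4] = 1

1


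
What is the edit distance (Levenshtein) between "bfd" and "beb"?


Computing edit distance: "bfd" -> "beb"
DP table:
           b    e    b
      0    1    2    3
  b   1    0    1    2
  f   2    1    1    2
  d   3    2    2    2
Edit distance = dp[3][3] = 2

2


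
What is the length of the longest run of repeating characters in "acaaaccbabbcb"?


Input: "acaaaccbabbcb"
Scanning for longest run:
  Position 1 ('c'): new char, reset run to 1
  Position 2 ('a'): new char, reset run to 1
  Position 3 ('a'): continues run of 'a', length=2
  Position 4 ('a'): continues run of 'a', length=3
  Position 5 ('c'): new char, reset run to 1
  Position 6 ('c'): continues run of 'c', length=2
  Position 7 ('b'): new char, reset run to 1
  Position 8 ('a'): new char, reset run to 1
  Position 9 ('b'): new char, reset run to 1
  Position 10 ('b'): continues run of 'b', length=2
  Position 11 ('c'): new char, reset run to 1
  Position 12 ('b'): new char, reset run to 1
Longest run: 'a' with length 3

3


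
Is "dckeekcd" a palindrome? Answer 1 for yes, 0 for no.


Input: dckeekcd
Reversed: dckeekcd
  Compare pos 0 ('d') with pos 7 ('d'): match
  Compare pos 1 ('c') with pos 6 ('c'): match
  Compare pos 2 ('k') with pos 5 ('k'): match
  Compare pos 3 ('e') with pos 4 ('e'): match
Result: palindrome

1


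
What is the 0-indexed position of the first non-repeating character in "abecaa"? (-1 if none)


Input: abecaa
Character frequencies:
  'a': 3
  'b': 1
  'c': 1
  'e': 1
Scanning left to right for freq == 1:
  Position 0 ('a'): freq=3, skip
  Position 1 ('b'): unique! => answer = 1

1


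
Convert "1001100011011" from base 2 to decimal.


Input: "1001100011011" in base 2
Positional expansion:
  Digit '1' (value 1) x 2^12 = 4096
  Digit '0' (value 0) x 2^11 = 0
  Digit '0' (value 0) x 2^10 = 0
  Digit '1' (value 1) x 2^9 = 512
  Digit '1' (value 1) x 2^8 = 256
  Digit '0' (value 0) x 2^7 = 0
  Digit '0' (value 0) x 2^6 = 0
  Digit '0' (value 0) x 2^5 = 0
  Digit '1' (value 1) x 2^4 = 16
  Digit '1' (value 1) x 2^3 = 8
  Digit '0' (value 0) x 2^2 = 0
  Digit '1' (value 1) x 2^1 = 2
  Digit '1' (value 1) x 2^0 = 1
Sum = 4891

4891


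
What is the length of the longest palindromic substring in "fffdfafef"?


Input: "fffdfafef"
Checking substrings for palindromes:
  [0:3] "fff" (len 3) => palindrome
  [2:5] "fdf" (len 3) => palindrome
  [4:7] "faf" (len 3) => palindrome
  [6:9] "fef" (len 3) => palindrome
  [0:2] "ff" (len 2) => palindrome
  [1:3] "ff" (len 2) => palindrome
Longest palindromic substring: "fff" with length 3

3


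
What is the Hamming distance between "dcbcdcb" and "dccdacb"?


Comparing "dcbcdcb" and "dccdacb" position by position:
  Position 0: 'd' vs 'd' => same
  Position 1: 'c' vs 'c' => same
  Position 2: 'b' vs 'c' => differ
  Position 3: 'c' vs 'd' => differ
  Position 4: 'd' vs 'a' => differ
  Position 5: 'c' vs 'c' => same
  Position 6: 'b' vs 'b' => same
Total differences (Hamming distance): 3

3


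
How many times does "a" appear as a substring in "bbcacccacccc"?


Searching for "a" in "bbcacccacccc"
Scanning each position:
  Position 0: "b" => no
  Position 1: "b" => no
  Position 2: "c" => no
  Position 3: "a" => MATCH
  Position 4: "c" => no
  Position 5: "c" => no
  Position 6: "c" => no
  Position 7: "a" => MATCH
  Position 8: "c" => no
  Position 9: "c" => no
  Position 10: "c" => no
  Position 11: "c" => no
Total occurrences: 2

2


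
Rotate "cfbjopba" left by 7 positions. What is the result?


Input: "cfbjopba", rotate left by 7
First 7 characters: "cfbjopb"
Remaining characters: "a"
Concatenate remaining + first: "a" + "cfbjopb" = "acfbjopb"

acfbjopb


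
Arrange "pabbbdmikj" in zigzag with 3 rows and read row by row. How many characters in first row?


Zigzag "pabbbdmikj" into 3 rows:
Placing characters:
  'p' => row 0
  'a' => row 1
  'b' => row 2
  'b' => row 1
  'b' => row 0
  'd' => row 1
  'm' => row 2
  'i' => row 1
  'k' => row 0
  'j' => row 1
Rows:
  Row 0: "pbk"
  Row 1: "abdij"
  Row 2: "bm"
First row length: 3

3


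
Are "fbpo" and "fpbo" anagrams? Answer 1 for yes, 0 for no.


Strings: "fbpo", "fpbo"
Sorted first:  bfop
Sorted second: bfop
Sorted forms match => anagrams

1


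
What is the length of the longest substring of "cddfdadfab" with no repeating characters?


Input: "cddfdadfab"
Sliding window (track last position of each char):
  Position 0 ('c'): window [0,0] length 1 -- new best
  Position 1 ('d'): window [0,1] length 2 -- new best
  Position 2 ('d'): repeat (last at 1), move window start to 2
  Position 2 ('d'): window [2,2] length 1
  Position 3 ('f'): window [2,3] length 2
  Position 4 ('d'): repeat (last at 2), move window start to 3
  Position 4 ('d'): window [3,4] length 2
  Position 5 ('a'): window [3,5] length 3 -- new best
  Position 6 ('d'): repeat (last at 4), move window start to 5
  Position 6 ('d'): window [5,6] length 2
  Position 7 ('f'): window [5,7] length 3
  Position 8 ('a'): repeat (last at 5), move window start to 6
  Position 8 ('a'): window [6,8] length 3
  Position 9 ('b'): window [6,9] length 4 -- new best
Longest substring with no repeats: "dfab" with length 4

4


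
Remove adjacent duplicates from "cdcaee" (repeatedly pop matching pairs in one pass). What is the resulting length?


Input: cdcaee
Stack-based adjacent duplicate removal:
  Read 'c': push. Stack: c
  Read 'd': push. Stack: cd
  Read 'c': push. Stack: cdc
  Read 'a': push. Stack: cdca
  Read 'e': push. Stack: cdcae
  Read 'e': matches stack top 'e' => pop. Stack: cdca
Final stack: "cdca" (length 4)

4


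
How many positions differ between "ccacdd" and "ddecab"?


Comparing "ccacdd" and "ddecab" position by position:
  Position 0: 'c' vs 'd' => DIFFER
  Position 1: 'c' vs 'd' => DIFFER
  Position 2: 'a' vs 'e' => DIFFER
  Position 3: 'c' vs 'c' => same
  Position 4: 'd' vs 'a' => DIFFER
  Position 5: 'd' vs 'b' => DIFFER
Positions that differ: 5

5


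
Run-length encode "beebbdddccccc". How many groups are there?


Input: beebbdddccccc
Scanning for consecutive runs:
  Group 1: 'b' x 1 (positions 0-0)
  Group 2: 'e' x 2 (positions 1-2)
  Group 3: 'b' x 2 (positions 3-4)
  Group 4: 'd' x 3 (positions 5-7)
  Group 5: 'c' x 5 (positions 8-12)
Total groups: 5

5


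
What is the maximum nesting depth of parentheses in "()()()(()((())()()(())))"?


Input: "()()()(()((())()()(())))"
Tracking depth:
  Position 0 '(': depth becomes 1
  Position 1 ')': depth becomes 0
  Position 2 '(': depth becomes 1
  Position 3 ')': depth becomes 0
  Position 4 '(': depth becomes 1
  Position 5 ')': depth becomes 0
  Position 6 '(': depth becomes 1
  Position 7 '(': depth becomes 2
  Position 8 ')': depth becomes 1
  Position 9 '(': depth becomes 2
  Position 10 '(': depth becomes 3
  Position 11 '(': depth becomes 4
  Position 12 ')': depth becomes 3
  Position 13 ')': depth becomes 2
  Position 14 '(': depth becomes 3
  Position 15 ')': depth becomes 2
  Position 16 '(': depth becomes 3
  Position 17 ')': depth becomes 2
  Position 18 '(': depth becomes 3
  Position 19 '(': depth becomes 4
  Position 20 ')': depth becomes 3
  Position 21 ')': depth becomes 2
  Position 22 ')': depth becomes 1
  Position 23 ')': depth becomes 0
Maximum depth reached: 4

4


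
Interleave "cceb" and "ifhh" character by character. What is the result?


Interleaving "cceb" and "ifhh":
  Position 0: 'c' from first, 'i' from second => "ci"
  Position 1: 'c' from first, 'f' from second => "cf"
  Position 2: 'e' from first, 'h' from second => "eh"
  Position 3: 'b' from first, 'h' from second => "bh"
Result: cicfehbh

cicfehbh


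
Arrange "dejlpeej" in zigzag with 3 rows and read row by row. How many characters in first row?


Zigzag "dejlpeej" into 3 rows:
Placing characters:
  'd' => row 0
  'e' => row 1
  'j' => row 2
  'l' => row 1
  'p' => row 0
  'e' => row 1
  'e' => row 2
  'j' => row 1
Rows:
  Row 0: "dp"
  Row 1: "elej"
  Row 2: "je"
First row length: 2

2


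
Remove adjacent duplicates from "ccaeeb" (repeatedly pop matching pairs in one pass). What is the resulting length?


Input: ccaeeb
Stack-based adjacent duplicate removal:
  Read 'c': push. Stack: c
  Read 'c': matches stack top 'c' => pop. Stack: (empty)
  Read 'a': push. Stack: a
  Read 'e': push. Stack: ae
  Read 'e': matches stack top 'e' => pop. Stack: a
  Read 'b': push. Stack: ab
Final stack: "ab" (length 2)

2


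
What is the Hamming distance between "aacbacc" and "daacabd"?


Comparing "aacbacc" and "daacabd" position by position:
  Position 0: 'a' vs 'd' => differ
  Position 1: 'a' vs 'a' => same
  Position 2: 'c' vs 'a' => differ
  Position 3: 'b' vs 'c' => differ
  Position 4: 'a' vs 'a' => same
  Position 5: 'c' vs 'b' => differ
  Position 6: 'c' vs 'd' => differ
Total differences (Hamming distance): 5

5


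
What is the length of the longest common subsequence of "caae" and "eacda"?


LCS of "caae" and "eacda"
DP table:
           e    a    c    d    a
      0    0    0    0    0    0
  c   0    0    0    1    1    1
  a   0    0    1    1    1    2
  a   0    0    1    1    1    2
  e   0    1    1    1    1    2
LCS length = dp[4][5] = 2

2


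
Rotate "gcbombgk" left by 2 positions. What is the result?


Input: "gcbombgk", rotate left by 2
First 2 characters: "gc"
Remaining characters: "bombgk"
Concatenate remaining + first: "bombgk" + "gc" = "bombgkgc"

bombgkgc


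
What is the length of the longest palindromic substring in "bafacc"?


Input: "bafacc"
Checking substrings for palindromes:
  [1:4] "afa" (len 3) => palindrome
  [4:6] "cc" (len 2) => palindrome
Longest palindromic substring: "afa" with length 3

3


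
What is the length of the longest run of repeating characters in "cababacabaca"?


Input: "cababacabaca"
Scanning for longest run:
  Position 1 ('a'): new char, reset run to 1
  Position 2 ('b'): new char, reset run to 1
  Position 3 ('a'): new char, reset run to 1
  Position 4 ('b'): new char, reset run to 1
  Position 5 ('a'): new char, reset run to 1
  Position 6 ('c'): new char, reset run to 1
  Position 7 ('a'): new char, reset run to 1
  Position 8 ('b'): new char, reset run to 1
  Position 9 ('a'): new char, reset run to 1
  Position 10 ('c'): new char, reset run to 1
  Position 11 ('a'): new char, reset run to 1
Longest run: 'c' with length 1

1


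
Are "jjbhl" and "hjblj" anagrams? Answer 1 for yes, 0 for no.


Strings: "jjbhl", "hjblj"
Sorted first:  bhjjl
Sorted second: bhjjl
Sorted forms match => anagrams

1


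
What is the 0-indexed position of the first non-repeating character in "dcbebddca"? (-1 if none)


Input: dcbebddca
Character frequencies:
  'a': 1
  'b': 2
  'c': 2
  'd': 3
  'e': 1
Scanning left to right for freq == 1:
  Position 0 ('d'): freq=3, skip
  Position 1 ('c'): freq=2, skip
  Position 2 ('b'): freq=2, skip
  Position 3 ('e'): unique! => answer = 3

3
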